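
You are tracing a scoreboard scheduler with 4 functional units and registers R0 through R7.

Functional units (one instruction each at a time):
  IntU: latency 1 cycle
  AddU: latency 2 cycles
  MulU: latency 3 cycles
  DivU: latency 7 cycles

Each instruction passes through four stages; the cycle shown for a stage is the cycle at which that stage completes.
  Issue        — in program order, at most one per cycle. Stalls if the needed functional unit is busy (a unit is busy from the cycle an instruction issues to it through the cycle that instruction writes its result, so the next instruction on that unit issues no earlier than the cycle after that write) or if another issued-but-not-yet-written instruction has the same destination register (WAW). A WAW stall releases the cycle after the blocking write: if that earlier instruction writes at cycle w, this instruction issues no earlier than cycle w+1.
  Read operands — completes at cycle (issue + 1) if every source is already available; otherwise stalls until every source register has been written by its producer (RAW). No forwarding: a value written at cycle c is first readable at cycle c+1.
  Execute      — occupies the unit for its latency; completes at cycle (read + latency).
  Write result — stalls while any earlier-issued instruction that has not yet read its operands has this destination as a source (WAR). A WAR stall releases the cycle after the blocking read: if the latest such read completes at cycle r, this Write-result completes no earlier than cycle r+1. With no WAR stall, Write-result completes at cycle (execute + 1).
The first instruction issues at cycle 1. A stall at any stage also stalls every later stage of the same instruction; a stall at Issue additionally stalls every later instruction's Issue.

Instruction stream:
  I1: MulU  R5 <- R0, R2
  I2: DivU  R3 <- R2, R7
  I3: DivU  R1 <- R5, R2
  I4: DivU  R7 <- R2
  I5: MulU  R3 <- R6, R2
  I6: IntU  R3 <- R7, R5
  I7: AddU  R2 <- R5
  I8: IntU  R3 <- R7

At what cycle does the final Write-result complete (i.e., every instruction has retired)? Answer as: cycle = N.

cycle = 38

I1  is:1  ro:2  ex:5  wr:6
I2  is:2  ro:3  ex:10  wr:11
I3  is:12  ro:13  ex:20  wr:21  — struct: DivU busy until I2 writes@11
I4  is:22  ro:23  ex:30  wr:31  — struct: DivU busy until I3 writes@21
I5  is:23  ro:24  ex:27  wr:28
I6  is:29  ro:32  ex:33  wr:34  — WAW R3: wait I5 write@28, RAW R7: wait I4 write@31
I7  is:30  ro:31  ex:33  wr:34
I8  is:35  ro:36  ex:37  wr:38  — struct: IntU busy until I6 writes@34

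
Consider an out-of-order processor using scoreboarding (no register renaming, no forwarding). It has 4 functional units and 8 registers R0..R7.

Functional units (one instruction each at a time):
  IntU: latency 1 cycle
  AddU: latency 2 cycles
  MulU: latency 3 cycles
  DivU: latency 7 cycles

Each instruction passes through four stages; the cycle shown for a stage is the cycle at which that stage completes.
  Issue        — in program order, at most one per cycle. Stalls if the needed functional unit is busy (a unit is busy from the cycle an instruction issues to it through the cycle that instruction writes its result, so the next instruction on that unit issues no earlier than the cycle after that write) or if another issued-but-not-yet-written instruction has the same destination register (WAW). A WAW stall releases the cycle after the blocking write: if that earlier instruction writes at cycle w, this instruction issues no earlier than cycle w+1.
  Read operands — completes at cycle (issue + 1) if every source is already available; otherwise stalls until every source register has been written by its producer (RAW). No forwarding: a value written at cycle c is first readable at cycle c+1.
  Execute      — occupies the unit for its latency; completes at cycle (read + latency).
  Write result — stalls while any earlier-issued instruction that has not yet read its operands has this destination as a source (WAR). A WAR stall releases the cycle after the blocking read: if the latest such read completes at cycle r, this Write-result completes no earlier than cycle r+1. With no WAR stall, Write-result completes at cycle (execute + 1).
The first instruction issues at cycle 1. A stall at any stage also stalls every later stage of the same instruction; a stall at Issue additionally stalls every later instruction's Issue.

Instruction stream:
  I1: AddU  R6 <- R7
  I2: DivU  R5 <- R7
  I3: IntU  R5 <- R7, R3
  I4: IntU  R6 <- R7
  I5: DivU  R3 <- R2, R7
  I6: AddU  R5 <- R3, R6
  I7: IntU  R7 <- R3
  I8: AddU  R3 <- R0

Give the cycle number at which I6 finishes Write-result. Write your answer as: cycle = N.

I1 -> (1, 2, 4, 5)
I2 -> (2, 3, 10, 11)
I3 -> (12, 13, 14, 15)  // WAW R5: wait I2 write@11
I4 -> (16, 17, 18, 19)  // struct: IntU busy until I3 writes@15
I5 -> (17, 18, 25, 26)
I6 -> (18, 27, 29, 30)  // RAW R3: wait I5 write@26
I7 -> (20, 27, 28, 29)  // struct: IntU busy until I4 writes@19, RAW R3: wait I5 write@26
I8 -> (31, 32, 34, 35)  // struct: AddU busy until I6 writes@30

cycle = 30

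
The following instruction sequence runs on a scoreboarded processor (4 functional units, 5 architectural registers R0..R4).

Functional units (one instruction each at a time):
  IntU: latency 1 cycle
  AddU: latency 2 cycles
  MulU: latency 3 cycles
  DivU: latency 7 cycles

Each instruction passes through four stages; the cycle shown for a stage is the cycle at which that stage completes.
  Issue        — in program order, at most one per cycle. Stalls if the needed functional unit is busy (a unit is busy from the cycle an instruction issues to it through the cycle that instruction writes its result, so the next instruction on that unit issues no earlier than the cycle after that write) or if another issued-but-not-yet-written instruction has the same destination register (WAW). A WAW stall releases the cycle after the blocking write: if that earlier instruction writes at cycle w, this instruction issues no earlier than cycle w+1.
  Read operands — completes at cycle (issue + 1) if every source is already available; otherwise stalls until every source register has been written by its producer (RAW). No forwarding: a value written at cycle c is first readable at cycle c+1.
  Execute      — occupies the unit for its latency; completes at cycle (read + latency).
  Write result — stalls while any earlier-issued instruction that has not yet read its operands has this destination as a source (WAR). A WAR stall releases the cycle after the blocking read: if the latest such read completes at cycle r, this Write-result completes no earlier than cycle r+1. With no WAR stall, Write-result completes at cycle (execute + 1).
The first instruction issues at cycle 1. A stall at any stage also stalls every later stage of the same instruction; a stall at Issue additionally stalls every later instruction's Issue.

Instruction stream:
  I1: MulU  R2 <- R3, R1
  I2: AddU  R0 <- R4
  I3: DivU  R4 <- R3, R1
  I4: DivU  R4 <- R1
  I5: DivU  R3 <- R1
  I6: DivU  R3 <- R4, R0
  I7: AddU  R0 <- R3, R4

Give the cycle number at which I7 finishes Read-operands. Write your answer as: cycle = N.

cycle = 43

[1] I1 issues→MulU
[2] I1 reads · I2 issues→AddU
[3] I2 reads · I3 issues→DivU
[4] I3 reads
[5] I1 exec-done · I2 exec-done
[6] I1 writes R2 · I2 writes R0
[11] I3 exec-done
[12] I3 writes R4
[13] I4 issues→DivU
[14] I4 reads
[21] I4 exec-done
[22] I4 writes R4
[23] I5 issues→DivU
[24] I5 reads
[31] I5 exec-done
[32] I5 writes R3
[33] I6 issues→DivU
[34] I6 reads · I7 issues→AddU
[41] I6 exec-done
[42] I6 writes R3
[43] I7 reads
[45] I7 exec-done
[46] I7 writes R0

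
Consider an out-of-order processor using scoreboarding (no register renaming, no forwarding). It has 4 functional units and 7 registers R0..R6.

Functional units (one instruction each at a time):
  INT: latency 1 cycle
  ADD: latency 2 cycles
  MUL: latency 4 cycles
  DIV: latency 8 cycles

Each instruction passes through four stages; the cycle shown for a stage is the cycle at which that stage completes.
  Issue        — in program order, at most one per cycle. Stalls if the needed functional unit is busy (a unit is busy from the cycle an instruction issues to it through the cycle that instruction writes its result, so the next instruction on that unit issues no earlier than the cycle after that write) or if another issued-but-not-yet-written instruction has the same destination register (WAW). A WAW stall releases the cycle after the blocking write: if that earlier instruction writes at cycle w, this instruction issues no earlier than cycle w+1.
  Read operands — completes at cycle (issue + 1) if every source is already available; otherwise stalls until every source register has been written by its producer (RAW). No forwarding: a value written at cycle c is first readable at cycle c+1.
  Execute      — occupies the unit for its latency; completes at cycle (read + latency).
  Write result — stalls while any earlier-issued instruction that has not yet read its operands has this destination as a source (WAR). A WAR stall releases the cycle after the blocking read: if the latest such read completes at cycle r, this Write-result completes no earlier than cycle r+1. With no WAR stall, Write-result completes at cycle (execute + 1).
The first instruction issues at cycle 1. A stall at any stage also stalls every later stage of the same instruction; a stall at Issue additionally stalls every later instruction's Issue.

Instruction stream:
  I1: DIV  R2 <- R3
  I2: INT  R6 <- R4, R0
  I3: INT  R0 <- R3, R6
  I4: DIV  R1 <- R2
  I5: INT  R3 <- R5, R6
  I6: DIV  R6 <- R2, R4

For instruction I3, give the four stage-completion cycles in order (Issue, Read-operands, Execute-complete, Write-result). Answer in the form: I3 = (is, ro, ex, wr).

[1] I1→DIV
[2] I1 RO; I2→INT
[3] I2 RO
[4] I2 EX
[5] I2 WR R6
[6] I3→INT
[7] I3 RO
[8] I3 EX
[9] I3 WR R0
[10] I1 EX
[11] I1 WR R2
[12] I4→DIV
[13] I4 RO; I5→INT
[14] I5 RO
[15] I5 EX
[16] I5 WR R3
[21] I4 EX
[22] I4 WR R1
[23] I6→DIV
[24] I6 RO
[32] I6 EX
[33] I6 WR R6

I3 = (6, 7, 8, 9)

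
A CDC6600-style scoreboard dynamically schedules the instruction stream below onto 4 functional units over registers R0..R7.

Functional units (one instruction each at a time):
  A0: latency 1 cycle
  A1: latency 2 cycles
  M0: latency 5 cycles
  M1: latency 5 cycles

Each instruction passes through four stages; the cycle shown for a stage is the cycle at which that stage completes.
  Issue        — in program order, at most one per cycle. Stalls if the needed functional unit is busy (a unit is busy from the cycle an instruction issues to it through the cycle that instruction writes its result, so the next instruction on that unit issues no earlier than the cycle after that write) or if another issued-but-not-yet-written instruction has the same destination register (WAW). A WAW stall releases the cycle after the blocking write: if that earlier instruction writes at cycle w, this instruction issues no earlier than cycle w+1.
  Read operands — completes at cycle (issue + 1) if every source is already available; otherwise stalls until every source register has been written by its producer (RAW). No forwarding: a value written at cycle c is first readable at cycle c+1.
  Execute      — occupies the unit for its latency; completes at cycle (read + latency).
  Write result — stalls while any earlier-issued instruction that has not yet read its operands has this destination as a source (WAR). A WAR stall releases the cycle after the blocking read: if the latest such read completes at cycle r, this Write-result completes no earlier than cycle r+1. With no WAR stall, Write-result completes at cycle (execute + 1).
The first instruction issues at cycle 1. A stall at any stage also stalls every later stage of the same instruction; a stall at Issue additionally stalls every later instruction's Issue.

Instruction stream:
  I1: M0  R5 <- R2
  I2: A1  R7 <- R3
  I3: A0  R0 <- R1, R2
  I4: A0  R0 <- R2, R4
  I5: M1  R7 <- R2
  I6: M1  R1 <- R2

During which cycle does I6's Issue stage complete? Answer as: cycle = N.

cycle = 16

[1] issue I1 (M0)
[2] I1 read-ops · issue I2 (A1)
[3] I2 read-ops · issue I3 (A0)
[4] I3 read-ops
[5] I2 finished on A1 · I3 finished on A0
[6] I2→R7 · I3→R0
[7] I1 finished on M0 · issue I4 (A0)
[8] I1→R5 · I4 read-ops · issue I5 (M1)
[9] I4 finished on A0 · I5 read-ops
[10] I4→R0
[14] I5 finished on M1
[15] I5→R7
[16] issue I6 (M1)
[17] I6 read-ops
[22] I6 finished on M1
[23] I6→R1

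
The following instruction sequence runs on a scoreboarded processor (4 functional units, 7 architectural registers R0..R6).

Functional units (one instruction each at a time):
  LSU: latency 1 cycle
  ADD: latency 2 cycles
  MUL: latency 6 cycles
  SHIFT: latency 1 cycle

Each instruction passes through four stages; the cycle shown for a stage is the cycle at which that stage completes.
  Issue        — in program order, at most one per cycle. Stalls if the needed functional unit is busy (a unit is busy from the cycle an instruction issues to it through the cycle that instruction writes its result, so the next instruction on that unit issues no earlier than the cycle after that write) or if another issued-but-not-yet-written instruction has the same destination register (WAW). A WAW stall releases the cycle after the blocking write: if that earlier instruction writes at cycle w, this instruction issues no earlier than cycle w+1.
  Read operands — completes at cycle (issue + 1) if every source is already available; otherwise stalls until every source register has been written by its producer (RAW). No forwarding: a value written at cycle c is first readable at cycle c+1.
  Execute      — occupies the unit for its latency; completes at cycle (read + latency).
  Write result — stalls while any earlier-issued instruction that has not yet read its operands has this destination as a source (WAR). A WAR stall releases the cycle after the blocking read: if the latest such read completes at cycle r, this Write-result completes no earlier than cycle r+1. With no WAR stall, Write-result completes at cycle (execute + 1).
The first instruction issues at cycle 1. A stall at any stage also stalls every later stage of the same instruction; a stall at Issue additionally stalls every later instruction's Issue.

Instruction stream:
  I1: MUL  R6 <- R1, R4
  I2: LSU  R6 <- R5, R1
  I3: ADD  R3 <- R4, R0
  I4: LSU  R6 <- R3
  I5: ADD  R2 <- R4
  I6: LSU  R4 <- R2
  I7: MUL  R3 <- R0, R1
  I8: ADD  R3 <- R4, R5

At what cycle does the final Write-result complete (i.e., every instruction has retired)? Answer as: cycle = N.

1) issue 1, read 2, done 8, write 9
2) issue 10, read 11, done 12, write 13  <WAW R6: wait I1 write@9>
3) issue 11, read 12, done 14, write 15
4) issue 14, read 16, done 17, write 18  <struct: LSU busy until I2 writes@13 / RAW R3: wait I3 write@15>
5) issue 16, read 17, done 19, write 20  <struct: ADD busy until I3 writes@15>
6) issue 19, read 21, done 22, write 23  <struct: LSU busy until I4 writes@18 / RAW R2: wait I5 write@20>
7) issue 20, read 21, done 27, write 28
8) issue 29, read 30, done 32, write 33  <WAW R3: wait I7 write@28>

cycle = 33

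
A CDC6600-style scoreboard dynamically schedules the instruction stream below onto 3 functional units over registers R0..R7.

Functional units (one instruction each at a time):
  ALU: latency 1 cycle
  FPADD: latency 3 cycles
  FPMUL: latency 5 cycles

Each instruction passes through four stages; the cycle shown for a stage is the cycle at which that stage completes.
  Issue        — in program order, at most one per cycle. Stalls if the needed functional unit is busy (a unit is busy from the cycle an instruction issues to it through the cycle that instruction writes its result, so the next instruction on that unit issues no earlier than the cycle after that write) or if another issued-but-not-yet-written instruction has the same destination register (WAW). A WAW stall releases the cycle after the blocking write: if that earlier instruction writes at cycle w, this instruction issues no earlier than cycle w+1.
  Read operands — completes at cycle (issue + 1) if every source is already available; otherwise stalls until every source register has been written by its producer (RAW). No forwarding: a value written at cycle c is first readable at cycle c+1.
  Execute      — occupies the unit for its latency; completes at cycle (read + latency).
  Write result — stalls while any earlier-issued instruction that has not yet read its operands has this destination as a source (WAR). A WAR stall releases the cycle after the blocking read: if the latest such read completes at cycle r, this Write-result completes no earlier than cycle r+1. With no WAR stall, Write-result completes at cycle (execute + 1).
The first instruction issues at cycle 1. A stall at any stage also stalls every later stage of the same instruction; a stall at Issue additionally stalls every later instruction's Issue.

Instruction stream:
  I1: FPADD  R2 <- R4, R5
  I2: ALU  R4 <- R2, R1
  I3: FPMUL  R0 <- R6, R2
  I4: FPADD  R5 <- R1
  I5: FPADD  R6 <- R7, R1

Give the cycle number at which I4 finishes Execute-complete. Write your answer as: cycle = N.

cycle = 11

t=1  I1 dispatched to FPADD
t=2  I1 operands ready; I2 dispatched to ALU
t=3  I3 dispatched to FPMUL
t=5  I1 complete
t=6  R2←I1
t=7  I2 operands ready; I3 operands ready; I4 dispatched to FPADD
t=8  I2 complete; I4 operands ready
t=9  R4←I2
t=11  I4 complete
t=12  I3 complete; R5←I4
t=13  R0←I3; I5 dispatched to FPADD
t=14  I5 operands ready
t=17  I5 complete
t=18  R6←I5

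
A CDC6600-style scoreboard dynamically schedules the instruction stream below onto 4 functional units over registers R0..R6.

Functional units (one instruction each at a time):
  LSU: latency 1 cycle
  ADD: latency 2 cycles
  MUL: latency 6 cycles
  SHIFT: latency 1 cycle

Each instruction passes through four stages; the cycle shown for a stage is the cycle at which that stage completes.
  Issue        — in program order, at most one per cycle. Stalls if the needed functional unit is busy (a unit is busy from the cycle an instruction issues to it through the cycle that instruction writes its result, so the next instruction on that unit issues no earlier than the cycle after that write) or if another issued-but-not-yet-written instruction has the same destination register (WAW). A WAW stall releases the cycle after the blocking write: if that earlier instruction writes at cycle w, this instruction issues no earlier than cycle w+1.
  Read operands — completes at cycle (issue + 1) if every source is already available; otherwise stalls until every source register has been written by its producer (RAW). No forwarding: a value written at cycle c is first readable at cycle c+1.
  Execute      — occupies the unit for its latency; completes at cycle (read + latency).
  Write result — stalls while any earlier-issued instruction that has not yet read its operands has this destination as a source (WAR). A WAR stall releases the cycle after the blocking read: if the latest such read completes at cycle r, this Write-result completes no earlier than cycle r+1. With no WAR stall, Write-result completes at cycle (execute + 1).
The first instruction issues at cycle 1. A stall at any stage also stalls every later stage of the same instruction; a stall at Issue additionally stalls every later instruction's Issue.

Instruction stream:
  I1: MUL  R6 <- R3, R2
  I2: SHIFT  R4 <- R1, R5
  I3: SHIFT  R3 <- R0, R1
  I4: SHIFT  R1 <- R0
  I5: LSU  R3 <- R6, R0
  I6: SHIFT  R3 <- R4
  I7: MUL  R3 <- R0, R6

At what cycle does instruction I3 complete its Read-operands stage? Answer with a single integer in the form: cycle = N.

t=1  issue I1 (MUL)
t=2  I1 read-ops · issue I2 (SHIFT)
t=3  I2 read-ops
t=4  I2 finished on SHIFT
t=5  I2→R4
t=6  issue I3 (SHIFT)
t=7  I3 read-ops
t=8  I1 finished on MUL · I3 finished on SHIFT
t=9  I1→R6 · I3→R3
t=10  issue I4 (SHIFT)
t=11  I4 read-ops · issue I5 (LSU)
t=12  I4 finished on SHIFT · I5 read-ops
t=13  I4→R1 · I5 finished on LSU
t=14  I5→R3
t=15  issue I6 (SHIFT)
t=16  I6 read-ops
t=17  I6 finished on SHIFT
t=18  I6→R3
t=19  issue I7 (MUL)
t=20  I7 read-ops
t=26  I7 finished on MUL
t=27  I7→R3

cycle = 7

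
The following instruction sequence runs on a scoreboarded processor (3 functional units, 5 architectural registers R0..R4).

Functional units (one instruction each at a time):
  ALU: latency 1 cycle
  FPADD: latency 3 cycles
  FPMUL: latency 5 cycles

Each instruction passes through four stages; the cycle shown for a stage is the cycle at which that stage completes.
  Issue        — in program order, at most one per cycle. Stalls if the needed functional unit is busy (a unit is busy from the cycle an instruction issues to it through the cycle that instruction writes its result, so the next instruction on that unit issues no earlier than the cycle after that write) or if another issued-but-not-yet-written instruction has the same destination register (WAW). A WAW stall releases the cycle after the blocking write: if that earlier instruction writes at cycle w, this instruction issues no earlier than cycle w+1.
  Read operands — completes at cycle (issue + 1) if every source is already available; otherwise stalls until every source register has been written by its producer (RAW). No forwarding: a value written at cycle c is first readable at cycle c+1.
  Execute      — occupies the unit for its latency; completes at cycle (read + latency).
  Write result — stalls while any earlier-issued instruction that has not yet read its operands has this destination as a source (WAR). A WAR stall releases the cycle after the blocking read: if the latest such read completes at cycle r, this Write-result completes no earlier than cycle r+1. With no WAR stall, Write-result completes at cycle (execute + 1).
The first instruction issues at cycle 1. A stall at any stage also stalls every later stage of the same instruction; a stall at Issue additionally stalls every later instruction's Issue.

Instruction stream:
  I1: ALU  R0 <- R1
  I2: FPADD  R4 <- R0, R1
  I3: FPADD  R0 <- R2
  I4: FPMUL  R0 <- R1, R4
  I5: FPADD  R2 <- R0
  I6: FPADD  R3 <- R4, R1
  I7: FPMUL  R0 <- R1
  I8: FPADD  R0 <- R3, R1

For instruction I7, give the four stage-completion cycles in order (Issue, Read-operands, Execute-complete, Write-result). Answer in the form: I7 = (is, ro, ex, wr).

I7 = (30, 31, 36, 37)

1) issue 1, read 2, done 3, write 4
2) issue 2, read 5, done 8, write 9  <RAW R0: wait I1 write@4>
3) issue 10, read 11, done 14, write 15  <struct: FPADD busy until I2 writes@9>
4) issue 16, read 17, done 22, write 23  <WAW R0: wait I3 write@15>
5) issue 17, read 24, done 27, write 28  <RAW R0: wait I4 write@23>
6) issue 29, read 30, done 33, write 34  <struct: FPADD busy until I5 writes@28>
7) issue 30, read 31, done 36, write 37
8) issue 38, read 39, done 42, write 43  <WAW R0: wait I7 write@37>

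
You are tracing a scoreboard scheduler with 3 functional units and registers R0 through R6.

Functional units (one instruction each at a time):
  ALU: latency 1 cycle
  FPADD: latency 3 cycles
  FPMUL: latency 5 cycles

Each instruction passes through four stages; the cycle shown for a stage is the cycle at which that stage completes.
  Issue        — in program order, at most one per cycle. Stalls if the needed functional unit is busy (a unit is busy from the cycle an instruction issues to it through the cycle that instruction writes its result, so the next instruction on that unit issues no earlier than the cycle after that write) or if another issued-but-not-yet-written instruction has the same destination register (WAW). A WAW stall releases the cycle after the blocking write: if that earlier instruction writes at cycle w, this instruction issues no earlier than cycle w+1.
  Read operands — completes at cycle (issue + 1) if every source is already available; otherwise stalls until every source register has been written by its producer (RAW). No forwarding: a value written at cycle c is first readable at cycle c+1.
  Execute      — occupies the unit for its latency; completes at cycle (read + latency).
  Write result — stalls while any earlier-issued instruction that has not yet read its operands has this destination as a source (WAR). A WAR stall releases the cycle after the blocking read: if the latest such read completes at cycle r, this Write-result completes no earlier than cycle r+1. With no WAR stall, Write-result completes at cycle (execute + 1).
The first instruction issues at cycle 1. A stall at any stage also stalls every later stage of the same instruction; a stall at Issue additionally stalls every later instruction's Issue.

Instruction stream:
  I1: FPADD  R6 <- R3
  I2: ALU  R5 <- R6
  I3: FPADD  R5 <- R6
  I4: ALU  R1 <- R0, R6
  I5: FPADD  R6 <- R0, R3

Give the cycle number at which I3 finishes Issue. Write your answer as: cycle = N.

cycle = 10

I1 -> (1, 2, 5, 6)
I2 -> (2, 7, 8, 9)  // RAW R6: wait I1 write@6
I3 -> (10, 11, 14, 15)  // WAW R5: wait I2 write@9
I4 -> (11, 12, 13, 14)
I5 -> (16, 17, 20, 21)  // struct: FPADD busy until I3 writes@15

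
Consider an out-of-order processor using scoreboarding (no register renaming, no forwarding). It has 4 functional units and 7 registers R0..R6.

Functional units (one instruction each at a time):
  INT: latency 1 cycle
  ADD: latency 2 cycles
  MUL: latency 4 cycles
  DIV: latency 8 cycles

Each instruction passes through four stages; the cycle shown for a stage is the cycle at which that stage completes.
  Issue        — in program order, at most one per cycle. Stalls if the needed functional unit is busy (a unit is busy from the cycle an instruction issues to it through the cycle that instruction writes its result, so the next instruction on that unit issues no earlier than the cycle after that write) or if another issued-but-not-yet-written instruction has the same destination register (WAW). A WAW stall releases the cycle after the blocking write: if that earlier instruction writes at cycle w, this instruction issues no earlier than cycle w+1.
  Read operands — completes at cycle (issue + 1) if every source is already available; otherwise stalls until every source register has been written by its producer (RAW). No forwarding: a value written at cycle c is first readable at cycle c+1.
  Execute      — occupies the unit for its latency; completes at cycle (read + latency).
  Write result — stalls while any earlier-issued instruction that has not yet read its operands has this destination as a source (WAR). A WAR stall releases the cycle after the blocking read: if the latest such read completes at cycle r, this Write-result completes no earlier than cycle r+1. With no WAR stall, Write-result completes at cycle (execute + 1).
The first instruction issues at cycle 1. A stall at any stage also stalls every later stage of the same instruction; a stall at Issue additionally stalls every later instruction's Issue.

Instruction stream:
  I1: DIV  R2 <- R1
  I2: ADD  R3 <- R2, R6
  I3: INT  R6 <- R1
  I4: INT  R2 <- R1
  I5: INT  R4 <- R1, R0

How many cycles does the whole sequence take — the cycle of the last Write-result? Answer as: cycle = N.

cycle = 21

c1: I1→DIV
c2: I1 RO, I2→ADD
c3: I3→INT
c4: I3 RO
c5: I3 EX
c10: I1 EX
c11: I1 WR R2
c12: I2 RO
c13: I3 WR R6
c14: I2 EX, I4→INT
c15: I2 WR R3, I4 RO
c16: I4 EX
c17: I4 WR R2
c18: I5→INT
c19: I5 RO
c20: I5 EX
c21: I5 WR R4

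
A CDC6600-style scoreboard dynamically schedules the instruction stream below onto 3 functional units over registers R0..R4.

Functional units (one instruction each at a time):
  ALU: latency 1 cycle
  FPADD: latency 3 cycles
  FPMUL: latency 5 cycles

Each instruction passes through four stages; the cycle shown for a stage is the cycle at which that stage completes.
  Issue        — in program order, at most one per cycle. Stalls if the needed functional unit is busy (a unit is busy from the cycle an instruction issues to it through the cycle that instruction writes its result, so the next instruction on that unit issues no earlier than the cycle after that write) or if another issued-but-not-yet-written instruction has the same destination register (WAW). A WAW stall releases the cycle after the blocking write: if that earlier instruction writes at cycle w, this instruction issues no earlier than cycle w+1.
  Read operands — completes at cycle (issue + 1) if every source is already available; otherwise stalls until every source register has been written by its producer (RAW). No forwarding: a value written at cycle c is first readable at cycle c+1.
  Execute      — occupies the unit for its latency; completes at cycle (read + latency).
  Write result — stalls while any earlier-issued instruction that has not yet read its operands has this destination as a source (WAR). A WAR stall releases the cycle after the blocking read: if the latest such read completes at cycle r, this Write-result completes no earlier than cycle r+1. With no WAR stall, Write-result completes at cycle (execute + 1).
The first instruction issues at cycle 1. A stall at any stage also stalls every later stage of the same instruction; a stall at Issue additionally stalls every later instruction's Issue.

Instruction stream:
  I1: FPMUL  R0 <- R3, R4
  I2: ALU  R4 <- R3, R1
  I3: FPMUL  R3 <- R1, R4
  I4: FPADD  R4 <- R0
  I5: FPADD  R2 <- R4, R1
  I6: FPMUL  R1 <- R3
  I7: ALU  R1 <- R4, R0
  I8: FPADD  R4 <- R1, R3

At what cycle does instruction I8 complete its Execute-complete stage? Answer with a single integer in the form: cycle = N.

  I1 | 1 | 2 | 7 | 8
  I2 | 2 | 3 | 4 | 5
  I3 | 9 | 10 | 15 | 16   struct: FPMUL busy until I1 writes@8
  I4 | 10 | 11 | 14 | 15
  I5 | 16 | 17 | 20 | 21   struct: FPADD busy until I4 writes@15
  I6 | 17 | 18 | 23 | 24
  I7 | 25 | 26 | 27 | 28   WAW R1: wait I6 write@24
  I8 | 26 | 29 | 32 | 33   RAW R1: wait I7 write@28

cycle = 32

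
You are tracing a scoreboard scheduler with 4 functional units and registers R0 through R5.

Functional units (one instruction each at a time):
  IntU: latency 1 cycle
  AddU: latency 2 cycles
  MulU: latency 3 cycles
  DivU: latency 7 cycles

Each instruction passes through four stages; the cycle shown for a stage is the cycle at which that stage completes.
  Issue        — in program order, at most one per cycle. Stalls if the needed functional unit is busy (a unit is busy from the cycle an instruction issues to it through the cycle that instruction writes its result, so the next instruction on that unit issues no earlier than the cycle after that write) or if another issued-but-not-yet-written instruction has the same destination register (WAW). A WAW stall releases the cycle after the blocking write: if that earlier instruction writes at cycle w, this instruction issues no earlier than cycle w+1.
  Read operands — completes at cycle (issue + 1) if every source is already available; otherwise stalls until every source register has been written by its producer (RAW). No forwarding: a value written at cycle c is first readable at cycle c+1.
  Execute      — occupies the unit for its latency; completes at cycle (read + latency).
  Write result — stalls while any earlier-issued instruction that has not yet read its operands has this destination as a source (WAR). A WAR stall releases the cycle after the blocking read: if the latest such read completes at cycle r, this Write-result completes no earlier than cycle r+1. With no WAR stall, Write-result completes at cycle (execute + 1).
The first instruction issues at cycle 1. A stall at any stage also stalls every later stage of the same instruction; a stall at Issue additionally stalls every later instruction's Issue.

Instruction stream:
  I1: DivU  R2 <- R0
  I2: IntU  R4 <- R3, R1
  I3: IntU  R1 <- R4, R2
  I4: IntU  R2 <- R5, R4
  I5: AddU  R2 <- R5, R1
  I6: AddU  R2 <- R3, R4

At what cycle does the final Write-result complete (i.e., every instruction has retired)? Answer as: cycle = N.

I1 -> (1, 2, 9, 10)
I2 -> (2, 3, 4, 5)
I3 -> (6, 11, 12, 13)  // struct: IntU busy until I2 writes@5, RAW R2: wait I1 write@10
I4 -> (14, 15, 16, 17)  // struct: IntU busy until I3 writes@13
I5 -> (18, 19, 21, 22)  // WAW R2: wait I4 write@17
I6 -> (23, 24, 26, 27)  // struct: AddU busy until I5 writes@22

cycle = 27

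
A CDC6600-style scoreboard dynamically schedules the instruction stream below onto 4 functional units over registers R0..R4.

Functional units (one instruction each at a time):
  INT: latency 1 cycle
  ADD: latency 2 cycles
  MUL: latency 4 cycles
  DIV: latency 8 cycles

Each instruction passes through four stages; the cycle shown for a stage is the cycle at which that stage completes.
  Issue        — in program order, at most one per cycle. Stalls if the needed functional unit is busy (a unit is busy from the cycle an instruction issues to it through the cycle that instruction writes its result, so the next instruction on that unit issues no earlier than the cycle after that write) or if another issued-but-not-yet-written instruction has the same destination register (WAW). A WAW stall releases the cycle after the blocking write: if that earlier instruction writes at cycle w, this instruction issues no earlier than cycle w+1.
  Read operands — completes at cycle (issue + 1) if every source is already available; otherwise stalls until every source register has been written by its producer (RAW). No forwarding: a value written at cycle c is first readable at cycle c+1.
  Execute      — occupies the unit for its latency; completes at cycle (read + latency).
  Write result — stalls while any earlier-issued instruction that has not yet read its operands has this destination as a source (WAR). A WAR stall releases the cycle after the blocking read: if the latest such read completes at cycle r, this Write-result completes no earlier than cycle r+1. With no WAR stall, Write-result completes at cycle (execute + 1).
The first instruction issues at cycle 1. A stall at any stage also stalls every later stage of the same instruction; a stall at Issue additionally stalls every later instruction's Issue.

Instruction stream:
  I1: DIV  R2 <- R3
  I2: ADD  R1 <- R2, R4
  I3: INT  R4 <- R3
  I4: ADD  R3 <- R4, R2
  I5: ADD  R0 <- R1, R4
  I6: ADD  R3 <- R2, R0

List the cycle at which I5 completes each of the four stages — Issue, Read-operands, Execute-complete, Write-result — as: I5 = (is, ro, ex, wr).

cycle 1: I1 issues→DIV
cycle 2: I1 reads; I2 issues→ADD
cycle 3: I3 issues→INT
cycle 4: I3 reads
cycle 5: I3 exec-done
cycle 10: I1 exec-done
cycle 11: I1 writes R2
cycle 12: I2 reads
cycle 13: I3 writes R4
cycle 14: I2 exec-done
cycle 15: I2 writes R1
cycle 16: I4 issues→ADD
cycle 17: I4 reads
cycle 19: I4 exec-done
cycle 20: I4 writes R3
cycle 21: I5 issues→ADD
cycle 22: I5 reads
cycle 24: I5 exec-done
cycle 25: I5 writes R0
cycle 26: I6 issues→ADD
cycle 27: I6 reads
cycle 29: I6 exec-done
cycle 30: I6 writes R3

I5 = (21, 22, 24, 25)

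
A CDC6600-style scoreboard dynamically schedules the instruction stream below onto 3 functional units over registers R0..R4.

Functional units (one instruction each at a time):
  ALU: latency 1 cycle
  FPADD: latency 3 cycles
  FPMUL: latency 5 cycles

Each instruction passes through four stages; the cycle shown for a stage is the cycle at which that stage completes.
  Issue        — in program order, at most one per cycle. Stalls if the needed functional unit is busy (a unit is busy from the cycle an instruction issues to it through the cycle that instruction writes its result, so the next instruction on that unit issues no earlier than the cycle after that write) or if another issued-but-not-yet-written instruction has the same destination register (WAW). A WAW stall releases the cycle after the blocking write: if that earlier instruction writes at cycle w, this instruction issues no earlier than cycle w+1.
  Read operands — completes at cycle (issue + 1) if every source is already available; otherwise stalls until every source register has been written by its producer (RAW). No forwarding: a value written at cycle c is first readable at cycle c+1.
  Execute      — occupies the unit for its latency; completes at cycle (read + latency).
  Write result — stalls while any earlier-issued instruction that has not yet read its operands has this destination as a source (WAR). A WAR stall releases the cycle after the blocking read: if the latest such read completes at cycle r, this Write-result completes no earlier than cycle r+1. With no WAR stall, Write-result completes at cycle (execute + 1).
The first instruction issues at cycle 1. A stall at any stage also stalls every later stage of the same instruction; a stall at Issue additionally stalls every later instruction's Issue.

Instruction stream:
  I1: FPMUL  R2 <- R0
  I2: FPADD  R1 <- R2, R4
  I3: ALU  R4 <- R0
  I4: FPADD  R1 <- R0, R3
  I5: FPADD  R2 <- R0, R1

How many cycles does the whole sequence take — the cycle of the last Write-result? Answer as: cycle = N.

cycle = 25

I1: IS=1 RO=2 EX=7 WR=8
I2: IS=2 RO=9 EX=12 WR=13  [RAW R2: wait I1 write@8]
I3: IS=3 RO=4 EX=5 WR=10  [WAR R4: wait I2 read@9]
I4: IS=14 RO=15 EX=18 WR=19  [struct: FPADD busy until I2 writes@13]
I5: IS=20 RO=21 EX=24 WR=25  [struct: FPADD busy until I4 writes@19]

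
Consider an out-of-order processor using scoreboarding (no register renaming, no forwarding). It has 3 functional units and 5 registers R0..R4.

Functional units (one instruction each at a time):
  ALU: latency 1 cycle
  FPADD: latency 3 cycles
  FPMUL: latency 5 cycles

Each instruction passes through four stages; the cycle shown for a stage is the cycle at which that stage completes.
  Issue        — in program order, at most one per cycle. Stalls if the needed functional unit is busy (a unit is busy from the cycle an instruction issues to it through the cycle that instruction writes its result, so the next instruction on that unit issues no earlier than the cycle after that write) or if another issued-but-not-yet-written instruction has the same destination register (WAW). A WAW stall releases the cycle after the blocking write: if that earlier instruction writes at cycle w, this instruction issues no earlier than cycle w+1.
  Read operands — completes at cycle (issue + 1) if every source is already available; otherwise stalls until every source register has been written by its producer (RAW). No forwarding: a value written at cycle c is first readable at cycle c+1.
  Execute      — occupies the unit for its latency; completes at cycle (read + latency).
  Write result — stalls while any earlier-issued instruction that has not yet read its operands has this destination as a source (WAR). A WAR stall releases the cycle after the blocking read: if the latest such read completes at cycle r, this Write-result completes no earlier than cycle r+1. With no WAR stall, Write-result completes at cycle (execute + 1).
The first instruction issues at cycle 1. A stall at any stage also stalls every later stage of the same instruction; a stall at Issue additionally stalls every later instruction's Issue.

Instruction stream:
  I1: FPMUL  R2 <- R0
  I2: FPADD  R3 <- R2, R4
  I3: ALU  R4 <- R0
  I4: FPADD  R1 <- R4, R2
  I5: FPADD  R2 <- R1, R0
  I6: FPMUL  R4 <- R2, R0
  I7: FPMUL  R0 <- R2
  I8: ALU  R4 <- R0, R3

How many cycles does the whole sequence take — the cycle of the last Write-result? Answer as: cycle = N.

I1 -> (1, 2, 7, 8)
I2 -> (2, 9, 12, 13)  // RAW R2: wait I1 write@8
I3 -> (3, 4, 5, 10)  // WAR R4: wait I2 read@9
I4 -> (14, 15, 18, 19)  // struct: FPADD busy until I2 writes@13
I5 -> (20, 21, 24, 25)  // struct: FPADD busy until I4 writes@19
I6 -> (21, 26, 31, 32)  // RAW R2: wait I5 write@25
I7 -> (33, 34, 39, 40)  // struct: FPMUL busy until I6 writes@32
I8 -> (34, 41, 42, 43)  // RAW R0: wait I7 write@40

cycle = 43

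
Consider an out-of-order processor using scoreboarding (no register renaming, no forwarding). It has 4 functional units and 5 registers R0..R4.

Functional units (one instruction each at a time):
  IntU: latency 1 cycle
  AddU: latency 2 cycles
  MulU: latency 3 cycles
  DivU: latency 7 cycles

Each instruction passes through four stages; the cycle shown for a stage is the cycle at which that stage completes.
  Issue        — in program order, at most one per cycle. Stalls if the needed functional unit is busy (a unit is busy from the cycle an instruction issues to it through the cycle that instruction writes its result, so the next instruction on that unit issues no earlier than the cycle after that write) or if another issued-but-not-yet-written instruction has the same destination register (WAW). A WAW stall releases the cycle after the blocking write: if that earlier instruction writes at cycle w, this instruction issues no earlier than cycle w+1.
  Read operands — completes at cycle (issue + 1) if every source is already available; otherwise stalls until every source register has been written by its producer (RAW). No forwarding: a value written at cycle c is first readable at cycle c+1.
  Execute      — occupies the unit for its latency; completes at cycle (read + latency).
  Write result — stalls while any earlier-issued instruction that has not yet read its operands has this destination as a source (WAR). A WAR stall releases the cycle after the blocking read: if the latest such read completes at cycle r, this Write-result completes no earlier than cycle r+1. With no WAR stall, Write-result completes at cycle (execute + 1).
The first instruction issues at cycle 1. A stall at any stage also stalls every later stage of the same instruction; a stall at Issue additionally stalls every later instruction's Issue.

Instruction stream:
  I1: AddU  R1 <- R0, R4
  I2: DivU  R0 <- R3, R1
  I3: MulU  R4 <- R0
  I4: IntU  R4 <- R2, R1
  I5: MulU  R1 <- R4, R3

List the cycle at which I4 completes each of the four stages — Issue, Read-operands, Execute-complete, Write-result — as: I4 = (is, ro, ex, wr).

I4 = (20, 21, 22, 23)

[1] issue I1 (AddU)
[2] I1 read-ops · issue I2 (DivU)
[3] issue I3 (MulU)
[4] I1 finished on AddU
[5] I1→R1
[6] I2 read-ops
[13] I2 finished on DivU
[14] I2→R0
[15] I3 read-ops
[18] I3 finished on MulU
[19] I3→R4
[20] issue I4 (IntU)
[21] I4 read-ops · issue I5 (MulU)
[22] I4 finished on IntU
[23] I4→R4
[24] I5 read-ops
[27] I5 finished on MulU
[28] I5→R1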